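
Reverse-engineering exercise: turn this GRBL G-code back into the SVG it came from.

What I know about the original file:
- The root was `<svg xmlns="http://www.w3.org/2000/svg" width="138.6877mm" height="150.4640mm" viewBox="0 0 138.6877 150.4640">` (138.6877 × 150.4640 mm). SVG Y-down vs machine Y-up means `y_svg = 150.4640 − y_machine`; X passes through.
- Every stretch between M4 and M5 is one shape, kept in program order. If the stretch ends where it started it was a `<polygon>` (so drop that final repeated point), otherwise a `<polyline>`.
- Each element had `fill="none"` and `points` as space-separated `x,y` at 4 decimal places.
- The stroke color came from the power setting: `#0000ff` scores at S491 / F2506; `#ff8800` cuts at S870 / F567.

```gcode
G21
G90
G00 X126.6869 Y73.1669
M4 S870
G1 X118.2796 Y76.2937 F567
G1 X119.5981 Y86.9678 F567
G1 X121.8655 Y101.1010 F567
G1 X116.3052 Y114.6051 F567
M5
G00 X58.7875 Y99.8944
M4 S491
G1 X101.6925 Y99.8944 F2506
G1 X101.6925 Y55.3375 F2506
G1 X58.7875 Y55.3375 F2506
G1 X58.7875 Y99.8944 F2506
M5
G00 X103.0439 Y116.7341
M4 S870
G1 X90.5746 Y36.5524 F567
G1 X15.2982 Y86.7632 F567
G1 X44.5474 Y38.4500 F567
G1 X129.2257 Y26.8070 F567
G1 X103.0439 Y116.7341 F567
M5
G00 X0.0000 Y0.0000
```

Machine Y-up, SVG Y-down with viewBox height 150.4640, so y_svg = 150.4640 − y_machine; X carries over.

Run 1: power S870 maps to stroke `#ff8800` (cut). The run is open, so emit a `<polyline>` with points (Y-flipped): 126.6869,77.2971 118.2796,74.1703 119.5981,63.4962 121.8655,49.3630 116.3052,35.8589.

Run 2: power S491 maps to stroke `#0000ff` (score). The run returns to its start, so emit a `<polygon>` with points (Y-flipped): 58.7875,50.5696 101.6925,50.5696 101.6925,95.1265 58.7875,95.1265.

Run 3: the run's S870 means `#ff8800` (cut). The run returns to its start, so emit a `<polygon>` with points (Y-flipped): 103.0439,33.7299 90.5746,113.9116 15.2982,63.7008 44.5474,112.0140 129.2257,123.6570.

<svg xmlns="http://www.w3.org/2000/svg" width="138.6877mm" height="150.4640mm" viewBox="0 0 138.6877 150.4640">
  <polyline points="126.6869,77.2971 118.2796,74.1703 119.5981,63.4962 121.8655,49.3630 116.3052,35.8589" fill="none" stroke="#ff8800"/>
  <polygon points="58.7875,50.5696 101.6925,50.5696 101.6925,95.1265 58.7875,95.1265" fill="none" stroke="#0000ff"/>
  <polygon points="103.0439,33.7299 90.5746,113.9116 15.2982,63.7008 44.5474,112.0140 129.2257,123.6570" fill="none" stroke="#ff8800"/>
</svg>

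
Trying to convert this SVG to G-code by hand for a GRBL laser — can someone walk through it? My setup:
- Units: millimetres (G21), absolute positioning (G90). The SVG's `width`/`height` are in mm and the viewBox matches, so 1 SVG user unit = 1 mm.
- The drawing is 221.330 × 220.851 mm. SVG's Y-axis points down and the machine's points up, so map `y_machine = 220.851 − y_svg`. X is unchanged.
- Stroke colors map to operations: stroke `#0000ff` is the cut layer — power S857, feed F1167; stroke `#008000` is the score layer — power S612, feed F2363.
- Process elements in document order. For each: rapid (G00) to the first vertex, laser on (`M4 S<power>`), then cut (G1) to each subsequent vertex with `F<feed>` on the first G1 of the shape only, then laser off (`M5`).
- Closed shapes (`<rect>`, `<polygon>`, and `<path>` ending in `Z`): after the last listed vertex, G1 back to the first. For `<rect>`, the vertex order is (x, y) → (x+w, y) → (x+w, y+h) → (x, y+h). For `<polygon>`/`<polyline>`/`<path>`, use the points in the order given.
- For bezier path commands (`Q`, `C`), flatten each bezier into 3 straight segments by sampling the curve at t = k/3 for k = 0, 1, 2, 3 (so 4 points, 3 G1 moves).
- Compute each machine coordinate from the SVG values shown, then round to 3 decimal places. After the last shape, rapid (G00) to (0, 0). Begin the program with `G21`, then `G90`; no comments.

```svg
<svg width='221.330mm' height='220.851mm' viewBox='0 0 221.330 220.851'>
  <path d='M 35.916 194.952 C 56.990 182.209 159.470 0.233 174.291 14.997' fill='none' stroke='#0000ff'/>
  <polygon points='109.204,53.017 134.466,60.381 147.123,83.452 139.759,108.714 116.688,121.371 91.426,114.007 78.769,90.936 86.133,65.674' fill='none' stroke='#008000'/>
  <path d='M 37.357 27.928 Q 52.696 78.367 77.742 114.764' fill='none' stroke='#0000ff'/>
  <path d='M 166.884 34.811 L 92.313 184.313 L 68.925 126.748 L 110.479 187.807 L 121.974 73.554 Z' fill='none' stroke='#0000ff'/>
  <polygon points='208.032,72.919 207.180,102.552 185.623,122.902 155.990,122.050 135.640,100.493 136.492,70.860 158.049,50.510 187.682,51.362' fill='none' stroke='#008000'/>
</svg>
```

G21
G90
G00 X35.916 Y25.899
M4 S857
G1 X77.864 Y81.498 F1167
G1 X136.512 Y168.593
G1 X174.291 Y205.854
M5
G00 X109.204 Y167.834
M4 S612
G1 X134.466 Y160.470 F2363
G1 X147.123 Y137.399
G1 X139.759 Y112.137
G1 X116.688 Y99.480
G1 X91.426 Y106.844
G1 X78.769 Y129.915
G1 X86.133 Y155.177
G1 X109.204 Y167.834
M5
G00 X37.357 Y192.923
M4 S857
G1 X48.662 Y160.857 F1167
G1 X62.123 Y131.912
G1 X77.742 Y106.087
M5
G00 X166.884 Y186.040
M4 S857
G1 X92.313 Y36.538 F1167
G1 X68.925 Y94.103
G1 X110.479 Y33.044
G1 X121.974 Y147.297
G1 X166.884 Y186.040
M5
G00 X208.032 Y147.932
M4 S612
G1 X207.180 Y118.299 F2363
G1 X185.623 Y97.949
G1 X155.990 Y98.801
G1 X135.640 Y120.358
G1 X136.492 Y149.991
G1 X158.049 Y170.341
G1 X187.682 Y169.489
G1 X208.032 Y147.932
M5
G00 X0.000 Y0.000

Since the viewBox matches the mm dimensions, user units are millimetres directly. The only transform is the Y-flip y_m = 220.851 − y_svg.

Shape 1 is a cubic bezier drawn with `<path>`. Its stroke #0000ff means cut at S857, F1167. After flipping Y the toolpath is (35.916,25.899) → (77.864,81.498) → (136.512,168.593) → (174.291,205.854).

Shape 2 is a regular polygon drawn with `<polygon>`. Its stroke #008000 means score at S612, F2363. After flipping Y the toolpath is (109.204,167.834) → (134.466,160.470) → (147.123,137.399) → (139.759,112.137) → (116.688,99.480) → (91.426,106.844) → (78.769,129.915) → (86.133,155.177) → (109.204,167.834), returning to the start.

Shape 3 is a quadratic bezier drawn with `<path>`. Its stroke #0000ff means cut at S857, F1167. After flipping Y the toolpath is (37.357,192.923) → (48.662,160.857) → (62.123,131.912) → (77.742,106.087).

Shape 4 is a closed polygon drawn with `<path>`. Its stroke #0000ff means cut at S857, F1167. After flipping Y the toolpath is (166.884,186.040) → (92.313,36.538) → (68.925,94.103) → (110.479,33.044) → (121.974,147.297) → (166.884,186.040), returning to the start.

Shape 5 is a regular polygon drawn with `<polygon>`. Its stroke #008000 means score at S612, F2363. After flipping Y the toolpath is (208.032,147.932) → (207.180,118.299) → (185.623,97.949) → (155.990,98.801) → (135.640,120.358) → (136.492,149.991) → (158.049,170.341) → (187.682,169.489) → (208.032,147.932), returning to the start.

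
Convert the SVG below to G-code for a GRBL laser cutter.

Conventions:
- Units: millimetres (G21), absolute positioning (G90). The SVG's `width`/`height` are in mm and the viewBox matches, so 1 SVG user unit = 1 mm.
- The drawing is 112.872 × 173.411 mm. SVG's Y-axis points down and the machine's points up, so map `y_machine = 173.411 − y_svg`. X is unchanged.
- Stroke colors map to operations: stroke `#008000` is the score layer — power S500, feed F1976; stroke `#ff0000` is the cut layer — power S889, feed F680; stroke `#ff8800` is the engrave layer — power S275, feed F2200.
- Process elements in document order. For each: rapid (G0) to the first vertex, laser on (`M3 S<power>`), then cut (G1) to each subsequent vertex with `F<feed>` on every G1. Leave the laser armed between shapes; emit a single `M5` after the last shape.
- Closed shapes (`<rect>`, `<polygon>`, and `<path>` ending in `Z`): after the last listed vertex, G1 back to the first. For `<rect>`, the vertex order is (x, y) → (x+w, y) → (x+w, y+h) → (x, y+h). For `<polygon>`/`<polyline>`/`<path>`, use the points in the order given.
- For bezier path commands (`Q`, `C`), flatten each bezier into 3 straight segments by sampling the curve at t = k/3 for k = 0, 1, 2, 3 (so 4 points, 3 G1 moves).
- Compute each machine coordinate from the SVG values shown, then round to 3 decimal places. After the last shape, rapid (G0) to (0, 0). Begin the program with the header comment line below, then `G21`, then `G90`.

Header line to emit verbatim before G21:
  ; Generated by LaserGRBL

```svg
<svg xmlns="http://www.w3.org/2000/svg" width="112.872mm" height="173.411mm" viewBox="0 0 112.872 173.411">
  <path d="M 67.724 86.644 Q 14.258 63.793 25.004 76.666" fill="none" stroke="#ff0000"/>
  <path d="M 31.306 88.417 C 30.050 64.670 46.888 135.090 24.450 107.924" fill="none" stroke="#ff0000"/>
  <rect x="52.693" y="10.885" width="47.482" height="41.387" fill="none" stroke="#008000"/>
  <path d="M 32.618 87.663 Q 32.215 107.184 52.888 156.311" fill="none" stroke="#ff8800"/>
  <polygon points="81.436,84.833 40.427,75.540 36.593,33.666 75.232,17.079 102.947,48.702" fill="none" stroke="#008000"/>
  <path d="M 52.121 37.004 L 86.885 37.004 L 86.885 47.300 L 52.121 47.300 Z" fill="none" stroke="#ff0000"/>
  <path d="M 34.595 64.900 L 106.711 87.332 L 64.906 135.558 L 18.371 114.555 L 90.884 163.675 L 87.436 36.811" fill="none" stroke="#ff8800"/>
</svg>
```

; Generated by LaserGRBL
G21
G90
G0 X67.724 Y86.767
M3 S889
G1 X39.215 Y98.032 F680
G1 X24.975 Y101.358 F680
G1 X25.004 Y96.745 F680
G0 X31.306 Y84.994
M3 S889
G1 X33.957 Y84.454 F680
G1 X35.921 Y63.748 F680
G1 X24.450 Y65.487 F680
G0 X52.693 Y162.526
M3 S500
G1 X100.175 Y162.526 F1976
G1 X100.175 Y121.139 F1976
G1 X52.693 Y121.139 F1976
G1 X52.693 Y162.526 F1976
G0 X32.618 Y85.748
M3 S275
G1 X34.691 Y69.444 F2200
G1 X41.448 Y46.562 F2200
G1 X52.888 Y17.100 F2200
G0 X81.436 Y88.578
M3 S500
G1 X40.427 Y97.871 F1976
G1 X36.593 Y139.745 F1976
G1 X75.232 Y156.332 F1976
G1 X102.947 Y124.709 F1976
G1 X81.436 Y88.578 F1976
G0 X52.121 Y136.407
M3 S889
G1 X86.885 Y136.407 F680
G1 X86.885 Y126.111 F680
G1 X52.121 Y126.111 F680
G1 X52.121 Y136.407 F680
G0 X34.595 Y108.511
M3 S275
G1 X106.711 Y86.079 F2200
G1 X64.906 Y37.853 F2200
G1 X18.371 Y58.856 F2200
G1 X90.884 Y9.736 F2200
G1 X87.436 Y136.600 F2200
M5
G0 X0.000 Y0.000

viewBox `0 0 112.872 173.411` with mm width/height → 1 unit = 1 mm. Flip: y_m = 173.411 − y_svg.

**Shape 1** — `<path>` quadratic bezier, stroke `#ff0000` → cut (S889, F680). Control points (SVG): P0=(67.724,86.644), P1=(14.258,63.793), P2=(25.004,76.666); sampled at t=k/3. Machine vertices: (67.724,86.767) → (39.215,98.032) → (24.975,101.358) → (25.004,96.745). Open path.

**Shape 2** — `<path>` cubic bezier, stroke `#ff0000` → cut (S889, F680). Control points (SVG): P0=(31.306,88.417), P1=(30.050,64.670), P2=(46.888,135.090), P3=(24.450,107.924); sampled at t=k/3. Machine vertices: (31.306,84.994) → (33.957,84.454) → (35.921,63.748) → (24.450,65.487). Open path.

**Shape 3** — `<rect>` rectangle, stroke `#008000` → score (S500, F1976). Machine vertices: (52.693,162.526) → (100.175,162.526) → (100.175,121.139) → (52.693,121.139) → (52.693,162.526). Closed: final G1 returns to the first vertex.

**Shape 4** — `<path>` quadratic bezier, stroke `#ff8800` → engrave (S275, F2200). Control points (SVG): P0=(32.618,87.663), P1=(32.215,107.184), P2=(52.888,156.311); sampled at t=k/3. Machine vertices: (32.618,85.748) → (34.691,69.444) → (41.448,46.562) → (52.888,17.100). Open path.

**Shape 5** — `<polygon>` regular polygon, stroke `#008000` → score (S500, F1976). Machine vertices: (81.436,88.578) → (40.427,97.871) → (36.593,139.745) → (75.232,156.332) → (102.947,124.709) → (81.436,88.578). Closed: final G1 returns to the first vertex.

**Shape 6** — `<path>` rectangle, stroke `#ff0000` → cut (S889, F680). Machine vertices: (52.121,136.407) → (86.885,136.407) → (86.885,126.111) → (52.121,126.111) → (52.121,136.407). Closed: final G1 returns to the first vertex.

**Shape 7** — `<path>` open polyline, stroke `#ff8800` → engrave (S275, F2200). Machine vertices: (34.595,108.511) → (106.711,86.079) → (64.906,37.853) → (18.371,58.856) → (90.884,9.736) → (87.436,136.600). Open path.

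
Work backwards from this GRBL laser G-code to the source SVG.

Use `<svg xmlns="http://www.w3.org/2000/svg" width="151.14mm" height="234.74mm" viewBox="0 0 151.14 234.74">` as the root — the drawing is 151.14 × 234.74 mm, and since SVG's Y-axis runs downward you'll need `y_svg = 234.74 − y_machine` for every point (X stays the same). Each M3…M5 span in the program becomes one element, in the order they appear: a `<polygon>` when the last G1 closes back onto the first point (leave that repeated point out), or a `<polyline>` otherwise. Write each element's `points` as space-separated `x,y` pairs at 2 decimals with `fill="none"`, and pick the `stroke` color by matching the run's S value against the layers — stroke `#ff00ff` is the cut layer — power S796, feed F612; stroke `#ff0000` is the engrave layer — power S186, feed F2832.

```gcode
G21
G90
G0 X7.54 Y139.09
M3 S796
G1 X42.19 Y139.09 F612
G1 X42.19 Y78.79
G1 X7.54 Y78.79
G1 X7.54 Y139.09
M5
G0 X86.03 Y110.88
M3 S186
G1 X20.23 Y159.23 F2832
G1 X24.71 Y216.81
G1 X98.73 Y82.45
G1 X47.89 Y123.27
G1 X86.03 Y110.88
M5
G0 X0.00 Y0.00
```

y_svg = 234.74 − y_m.

[1] S796→`#ff00ff` (cut); closed run; points: 7.54,95.65 42.19,95.65 42.19,155.95 7.54,155.95

[2] S186→`#ff0000` (engrave); closed run; points: 86.03,123.86 20.23,75.51 24.71,17.93 98.73,152.29 47.89,111.47

<svg xmlns="http://www.w3.org/2000/svg" width="151.14mm" height="234.74mm" viewBox="0 0 151.14 234.74">
  <polygon points="7.54,95.65 42.19,95.65 42.19,155.95 7.54,155.95" fill="none" stroke="#ff00ff"/>
  <polygon points="86.03,123.86 20.23,75.51 24.71,17.93 98.73,152.29 47.89,111.47" fill="none" stroke="#ff0000"/>
</svg>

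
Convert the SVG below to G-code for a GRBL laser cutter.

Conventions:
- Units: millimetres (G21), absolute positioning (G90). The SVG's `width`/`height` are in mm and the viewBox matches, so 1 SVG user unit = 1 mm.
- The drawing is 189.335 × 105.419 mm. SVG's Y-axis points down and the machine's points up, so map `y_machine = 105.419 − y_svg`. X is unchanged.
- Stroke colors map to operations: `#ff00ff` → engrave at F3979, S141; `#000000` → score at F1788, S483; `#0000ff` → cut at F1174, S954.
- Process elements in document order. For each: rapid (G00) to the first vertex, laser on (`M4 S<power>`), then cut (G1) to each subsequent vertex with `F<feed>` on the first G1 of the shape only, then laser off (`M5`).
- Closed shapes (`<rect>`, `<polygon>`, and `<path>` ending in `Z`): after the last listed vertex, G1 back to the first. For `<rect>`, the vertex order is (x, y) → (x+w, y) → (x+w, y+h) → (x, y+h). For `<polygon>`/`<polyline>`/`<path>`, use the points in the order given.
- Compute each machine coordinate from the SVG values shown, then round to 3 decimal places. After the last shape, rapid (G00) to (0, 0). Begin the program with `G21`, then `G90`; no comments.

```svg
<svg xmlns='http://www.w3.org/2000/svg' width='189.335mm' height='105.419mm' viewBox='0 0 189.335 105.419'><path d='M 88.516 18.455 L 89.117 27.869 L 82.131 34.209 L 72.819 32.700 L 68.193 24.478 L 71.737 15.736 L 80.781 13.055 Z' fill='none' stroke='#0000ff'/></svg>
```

G21
G90
G00 X88.516 Y86.964
M4 S954
G1 X89.117 Y77.550 F1174
G1 X82.131 Y71.210
G1 X72.819 Y72.719
G1 X68.193 Y80.941
G1 X71.737 Y89.683
G1 X80.781 Y92.364
G1 X88.516 Y86.964
M5
G00 X0.000 Y0.000

1 u = 1 mm; y_m = 105.419 − y.

[1] `<path>` regular polygon, #0000ff→cut S954 F1174: (88.516,86.964) → (89.117,77.550) → (82.131,71.210) → (72.819,72.719) → (68.193,80.941) → (71.737,89.683) → (80.781,92.364) → (88.516,86.964) (closed)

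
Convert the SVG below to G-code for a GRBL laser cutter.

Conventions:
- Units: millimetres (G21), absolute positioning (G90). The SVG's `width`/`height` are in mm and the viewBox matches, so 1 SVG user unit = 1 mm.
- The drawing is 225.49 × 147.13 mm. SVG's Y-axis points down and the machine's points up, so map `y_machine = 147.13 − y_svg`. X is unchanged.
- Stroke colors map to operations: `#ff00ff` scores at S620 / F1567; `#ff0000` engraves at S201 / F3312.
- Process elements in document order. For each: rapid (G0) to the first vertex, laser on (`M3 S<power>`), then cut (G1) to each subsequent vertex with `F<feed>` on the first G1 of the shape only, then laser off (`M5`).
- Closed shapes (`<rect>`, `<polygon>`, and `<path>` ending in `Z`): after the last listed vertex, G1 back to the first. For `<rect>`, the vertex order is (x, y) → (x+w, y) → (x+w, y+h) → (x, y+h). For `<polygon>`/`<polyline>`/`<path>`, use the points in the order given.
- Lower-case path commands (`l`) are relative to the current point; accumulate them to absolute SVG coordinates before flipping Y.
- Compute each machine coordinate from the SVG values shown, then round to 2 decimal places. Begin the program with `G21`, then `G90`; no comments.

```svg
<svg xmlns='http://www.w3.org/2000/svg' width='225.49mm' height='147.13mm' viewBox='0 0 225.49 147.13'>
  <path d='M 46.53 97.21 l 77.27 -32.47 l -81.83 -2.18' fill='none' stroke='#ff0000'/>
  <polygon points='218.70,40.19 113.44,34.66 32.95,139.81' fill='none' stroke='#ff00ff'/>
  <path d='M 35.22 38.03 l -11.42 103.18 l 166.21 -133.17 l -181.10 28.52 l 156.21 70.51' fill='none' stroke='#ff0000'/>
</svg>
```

1 u = 1 mm; y_m = 147.13 − y.

[1] `<path>` open polyline, #ff0000→engrave S201 F3312: (46.53,49.92) → (123.80,82.39) → (41.97,84.57)

[2] `<polygon>` closed polygon, #ff00ff→score S620 F1567: (218.70,106.94) → (113.44,112.47) → (32.95,7.32) → (218.70,106.94) (closed)

[3] `<path>` open polyline, #ff0000→engrave S201 F3312: (35.22,109.10) → (23.80,5.92) → (190.01,139.09) → (8.91,110.57) → (165.12,40.06)

G21
G90
G0 X46.53 Y49.92
M3 S201
G1 X123.80 Y82.39 F3312
G1 X41.97 Y84.57
M5
G0 X218.70 Y106.94
M3 S620
G1 X113.44 Y112.47 F1567
G1 X32.95 Y7.32
G1 X218.70 Y106.94
M5
G0 X35.22 Y109.10
M3 S201
G1 X23.80 Y5.92 F3312
G1 X190.01 Y139.09
G1 X8.91 Y110.57
G1 X165.12 Y40.06
M5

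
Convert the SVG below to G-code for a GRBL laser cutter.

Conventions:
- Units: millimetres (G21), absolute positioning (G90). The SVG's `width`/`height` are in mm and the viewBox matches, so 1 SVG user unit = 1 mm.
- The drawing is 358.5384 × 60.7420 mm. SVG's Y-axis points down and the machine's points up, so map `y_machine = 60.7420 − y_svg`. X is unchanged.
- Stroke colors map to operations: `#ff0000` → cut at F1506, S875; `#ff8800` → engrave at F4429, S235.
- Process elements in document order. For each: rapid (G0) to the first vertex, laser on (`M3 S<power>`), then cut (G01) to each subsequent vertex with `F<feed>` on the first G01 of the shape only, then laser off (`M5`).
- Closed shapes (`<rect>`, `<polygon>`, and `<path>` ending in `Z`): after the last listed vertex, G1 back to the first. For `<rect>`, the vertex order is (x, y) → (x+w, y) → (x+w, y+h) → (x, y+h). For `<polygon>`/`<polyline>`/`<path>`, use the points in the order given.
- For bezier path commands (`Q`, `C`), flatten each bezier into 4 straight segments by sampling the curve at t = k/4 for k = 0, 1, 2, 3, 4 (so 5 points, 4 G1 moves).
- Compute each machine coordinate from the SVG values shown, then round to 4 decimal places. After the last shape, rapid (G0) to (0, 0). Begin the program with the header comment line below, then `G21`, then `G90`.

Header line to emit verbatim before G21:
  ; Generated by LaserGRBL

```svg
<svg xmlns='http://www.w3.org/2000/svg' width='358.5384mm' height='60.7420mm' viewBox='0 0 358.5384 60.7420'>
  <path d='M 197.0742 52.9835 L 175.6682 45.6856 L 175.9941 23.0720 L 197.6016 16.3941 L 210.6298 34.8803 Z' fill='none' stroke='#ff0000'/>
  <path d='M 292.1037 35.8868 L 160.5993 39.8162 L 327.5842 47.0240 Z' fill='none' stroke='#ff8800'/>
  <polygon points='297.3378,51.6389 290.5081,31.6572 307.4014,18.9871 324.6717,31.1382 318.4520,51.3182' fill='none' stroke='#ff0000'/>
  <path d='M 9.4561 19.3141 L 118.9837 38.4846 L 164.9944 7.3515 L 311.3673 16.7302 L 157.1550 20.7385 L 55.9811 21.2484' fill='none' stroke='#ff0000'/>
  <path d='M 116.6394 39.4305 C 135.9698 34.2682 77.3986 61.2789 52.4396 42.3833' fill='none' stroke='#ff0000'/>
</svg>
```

; Generated by LaserGRBL
G21
G90
G0 X197.0742 Y7.7585
M3 S875
G01 X175.6682 Y15.0564 F1506
G01 X175.9941 Y37.6700
G01 X197.6016 Y44.3479
G01 X210.6298 Y25.8617
G01 X197.0742 Y7.7585
M5
G0 X292.1037 Y24.8552
M3 S235
G01 X160.5993 Y20.9258 F4429
G01 X327.5842 Y13.7180
G01 X292.1037 Y24.8552
M5
G0 X297.3378 Y9.1031
M3 S875
G01 X290.5081 Y29.0848 F1506
G01 X307.4014 Y41.7549
G01 X324.6717 Y29.6038
G01 X318.4520 Y9.4238
G01 X297.3378 Y9.1031
M5
G0 X9.4561 Y41.4279
M3 S875
G01 X118.9837 Y22.2574 F1506
G01 X164.9944 Y53.3905
G01 X311.3673 Y44.0118
G01 X157.1550 Y40.0035
G01 X55.9811 Y39.4936
M5
G0 X116.6394 Y21.3115
M3 S875
G01 X118.2731 Y20.3708 F1506
G01 X101.1480 Y14.6851
G01 X75.7187 Y11.5744
G01 X52.4396 Y18.3587
M5
G0 X0.0000 Y0.0000

Since the viewBox matches the mm dimensions, user units are millimetres directly. The only transform is the Y-flip y_m = 60.7420 − y_svg.

Shape 1 is a regular polygon drawn with `<path>`. Its stroke #ff0000 means cut at S875, F1506. After flipping Y the toolpath is (197.0742,7.7585) → (175.6682,15.0564) → (175.9941,37.6700) → (197.6016,44.3479) → (210.6298,25.8617) → (197.0742,7.7585), returning to the start.

Shape 2 is a closed polygon drawn with `<path>`. Its stroke #ff8800 means engrave at S235, F4429. After flipping Y the toolpath is (292.1037,24.8552) → (160.5993,20.9258) → (327.5842,13.7180) → (292.1037,24.8552), returning to the start.

Shape 3 is a regular polygon drawn with `<polygon>`. Its stroke #ff0000 means cut at S875, F1506. After flipping Y the toolpath is (297.3378,9.1031) → (290.5081,29.0848) → (307.4014,41.7549) → (324.6717,29.6038) → (318.4520,9.4238) → (297.3378,9.1031), returning to the start.

Shape 4 is a open polyline drawn with `<path>`. Its stroke #ff0000 means cut at S875, F1506. After flipping Y the toolpath is (9.4561,41.4279) → (118.9837,22.2574) → (164.9944,53.3905) → (311.3673,44.0118) → (157.1550,40.0035) → (55.9811,39.4936).

Shape 5 is a cubic bezier drawn with `<path>`. Its stroke #ff0000 means cut at S875, F1506. After flipping Y the toolpath is (116.6394,21.3115) → (118.2731,20.3708) → (101.1480,14.6851) → (75.7187,11.5744) → (52.4396,18.3587).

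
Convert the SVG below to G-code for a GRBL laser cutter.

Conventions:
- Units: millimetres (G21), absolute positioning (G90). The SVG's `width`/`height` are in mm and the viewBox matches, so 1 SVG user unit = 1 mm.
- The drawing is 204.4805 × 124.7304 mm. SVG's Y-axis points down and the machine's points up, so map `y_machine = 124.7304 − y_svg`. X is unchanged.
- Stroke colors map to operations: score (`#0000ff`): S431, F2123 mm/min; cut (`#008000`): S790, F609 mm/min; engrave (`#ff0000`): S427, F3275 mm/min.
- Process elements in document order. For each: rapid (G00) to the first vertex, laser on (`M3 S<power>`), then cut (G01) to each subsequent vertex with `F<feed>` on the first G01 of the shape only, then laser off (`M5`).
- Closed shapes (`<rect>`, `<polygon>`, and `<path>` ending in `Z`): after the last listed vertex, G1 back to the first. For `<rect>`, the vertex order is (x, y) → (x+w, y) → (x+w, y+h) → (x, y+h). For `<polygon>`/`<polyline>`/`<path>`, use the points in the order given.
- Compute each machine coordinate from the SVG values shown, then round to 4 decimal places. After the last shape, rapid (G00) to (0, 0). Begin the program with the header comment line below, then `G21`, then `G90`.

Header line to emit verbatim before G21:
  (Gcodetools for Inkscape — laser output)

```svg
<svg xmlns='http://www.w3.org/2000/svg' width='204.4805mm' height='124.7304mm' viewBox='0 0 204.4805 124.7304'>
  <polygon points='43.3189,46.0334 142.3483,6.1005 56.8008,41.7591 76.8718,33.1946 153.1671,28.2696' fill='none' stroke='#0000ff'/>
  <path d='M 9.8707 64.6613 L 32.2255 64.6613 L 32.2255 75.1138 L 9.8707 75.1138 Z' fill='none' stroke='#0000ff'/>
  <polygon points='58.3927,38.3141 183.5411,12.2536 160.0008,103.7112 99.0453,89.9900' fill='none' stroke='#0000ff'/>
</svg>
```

Since the viewBox matches the mm dimensions, user units are millimetres directly. The only transform is the Y-flip y_m = 124.7304 − y_svg.

Shape 1 is a closed polygon drawn with `<polygon>`. Its stroke #0000ff means score at S431, F2123. After flipping Y the toolpath is (43.3189,78.6970) → (142.3483,118.6299) → (56.8008,82.9713) → (76.8718,91.5358) → (153.1671,96.4608) → (43.3189,78.6970), returning to the start.

Shape 2 is a rectangle drawn with `<path>`. Its stroke #0000ff means score at S431, F2123. After flipping Y the toolpath is (9.8707,60.0691) → (32.2255,60.0691) → (32.2255,49.6166) → (9.8707,49.6166) → (9.8707,60.0691), returning to the start.

Shape 3 is a closed polygon drawn with `<polygon>`. Its stroke #0000ff means score at S431, F2123. After flipping Y the toolpath is (58.3927,86.4163) → (183.5411,112.4768) → (160.0008,21.0192) → (99.0453,34.7404) → (58.3927,86.4163), returning to the start.

(Gcodetools for Inkscape — laser output)
G21
G90
G00 X43.3189 Y78.6970
M3 S431
G01 X142.3483 Y118.6299 F2123
G01 X56.8008 Y82.9713
G01 X76.8718 Y91.5358
G01 X153.1671 Y96.4608
G01 X43.3189 Y78.6970
M5
G00 X9.8707 Y60.0691
M3 S431
G01 X32.2255 Y60.0691 F2123
G01 X32.2255 Y49.6166
G01 X9.8707 Y49.6166
G01 X9.8707 Y60.0691
M5
G00 X58.3927 Y86.4163
M3 S431
G01 X183.5411 Y112.4768 F2123
G01 X160.0008 Y21.0192
G01 X99.0453 Y34.7404
G01 X58.3927 Y86.4163
M5
G00 X0.0000 Y0.0000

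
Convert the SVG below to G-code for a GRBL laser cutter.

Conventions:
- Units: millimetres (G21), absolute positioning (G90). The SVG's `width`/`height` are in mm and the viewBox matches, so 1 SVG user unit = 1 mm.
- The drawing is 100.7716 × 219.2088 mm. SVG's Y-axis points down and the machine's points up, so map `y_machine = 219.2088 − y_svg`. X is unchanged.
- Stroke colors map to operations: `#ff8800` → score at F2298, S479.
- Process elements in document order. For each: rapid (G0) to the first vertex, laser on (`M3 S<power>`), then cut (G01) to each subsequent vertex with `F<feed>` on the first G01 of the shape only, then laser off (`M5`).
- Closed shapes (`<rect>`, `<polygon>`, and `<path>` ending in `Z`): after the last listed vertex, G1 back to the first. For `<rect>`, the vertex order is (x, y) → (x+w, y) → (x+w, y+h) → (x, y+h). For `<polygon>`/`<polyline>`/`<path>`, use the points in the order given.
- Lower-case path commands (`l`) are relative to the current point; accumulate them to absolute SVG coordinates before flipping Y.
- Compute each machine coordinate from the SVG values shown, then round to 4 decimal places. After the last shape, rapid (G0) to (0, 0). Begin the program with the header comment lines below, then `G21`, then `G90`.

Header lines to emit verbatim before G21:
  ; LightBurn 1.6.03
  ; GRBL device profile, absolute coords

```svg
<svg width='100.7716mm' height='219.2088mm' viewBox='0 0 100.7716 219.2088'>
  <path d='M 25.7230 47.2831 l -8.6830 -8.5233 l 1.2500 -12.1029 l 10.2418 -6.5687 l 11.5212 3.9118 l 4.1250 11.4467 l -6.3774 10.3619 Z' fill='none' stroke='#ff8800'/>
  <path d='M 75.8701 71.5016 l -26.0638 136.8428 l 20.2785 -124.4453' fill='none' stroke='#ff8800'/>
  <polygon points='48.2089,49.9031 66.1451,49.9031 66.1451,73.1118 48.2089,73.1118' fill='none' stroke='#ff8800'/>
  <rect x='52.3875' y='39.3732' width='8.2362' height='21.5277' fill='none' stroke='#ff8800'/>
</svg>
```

; LightBurn 1.6.03
; GRBL device profile, absolute coords
G21
G90
G0 X25.7230 Y171.9257
M3 S479
G01 X17.0400 Y180.4490 F2298
G01 X18.2900 Y192.5519
G01 X28.5318 Y199.1206
G01 X40.0530 Y195.2088
G01 X44.1780 Y183.7621
G01 X37.8006 Y173.4002
G01 X25.7230 Y171.9257
M5
G0 X75.8701 Y147.7072
M3 S479
G01 X49.8063 Y10.8644 F2298
G01 X70.0848 Y135.3097
M5
G0 X48.2089 Y169.3057
M3 S479
G01 X66.1451 Y169.3057 F2298
G01 X66.1451 Y146.0970
G01 X48.2089 Y146.0970
G01 X48.2089 Y169.3057
M5
G0 X52.3875 Y179.8356
M3 S479
G01 X60.6237 Y179.8356 F2298
G01 X60.6237 Y158.3079
G01 X52.3875 Y158.3079
G01 X52.3875 Y179.8356
M5
G0 X0.0000 Y0.0000

1 u = 1 mm; y_m = 219.2088 − y.

[1] `<path>` regular polygon, #ff8800→score S479 F2298: (25.7230,171.9257) → (17.0400,180.4490) → (18.2900,192.5519) → (28.5318,199.1206) → (40.0530,195.2088) → (44.1780,183.7621) → (37.8006,173.4002) → (25.7230,171.9257) (closed)

[2] `<path>` open polyline, #ff8800→score S479 F2298: (75.8701,147.7072) → (49.8063,10.8644) → (70.0848,135.3097)

[3] `<polygon>` rectangle, #ff8800→score S479 F2298: (48.2089,169.3057) → (66.1451,169.3057) → (66.1451,146.0970) → (48.2089,146.0970) → (48.2089,169.3057) (closed)

[4] `<rect>` rectangle, #ff8800→score S479 F2298: (52.3875,179.8356) → (60.6237,179.8356) → (60.6237,158.3079) → (52.3875,158.3079) → (52.3875,179.8356) (closed)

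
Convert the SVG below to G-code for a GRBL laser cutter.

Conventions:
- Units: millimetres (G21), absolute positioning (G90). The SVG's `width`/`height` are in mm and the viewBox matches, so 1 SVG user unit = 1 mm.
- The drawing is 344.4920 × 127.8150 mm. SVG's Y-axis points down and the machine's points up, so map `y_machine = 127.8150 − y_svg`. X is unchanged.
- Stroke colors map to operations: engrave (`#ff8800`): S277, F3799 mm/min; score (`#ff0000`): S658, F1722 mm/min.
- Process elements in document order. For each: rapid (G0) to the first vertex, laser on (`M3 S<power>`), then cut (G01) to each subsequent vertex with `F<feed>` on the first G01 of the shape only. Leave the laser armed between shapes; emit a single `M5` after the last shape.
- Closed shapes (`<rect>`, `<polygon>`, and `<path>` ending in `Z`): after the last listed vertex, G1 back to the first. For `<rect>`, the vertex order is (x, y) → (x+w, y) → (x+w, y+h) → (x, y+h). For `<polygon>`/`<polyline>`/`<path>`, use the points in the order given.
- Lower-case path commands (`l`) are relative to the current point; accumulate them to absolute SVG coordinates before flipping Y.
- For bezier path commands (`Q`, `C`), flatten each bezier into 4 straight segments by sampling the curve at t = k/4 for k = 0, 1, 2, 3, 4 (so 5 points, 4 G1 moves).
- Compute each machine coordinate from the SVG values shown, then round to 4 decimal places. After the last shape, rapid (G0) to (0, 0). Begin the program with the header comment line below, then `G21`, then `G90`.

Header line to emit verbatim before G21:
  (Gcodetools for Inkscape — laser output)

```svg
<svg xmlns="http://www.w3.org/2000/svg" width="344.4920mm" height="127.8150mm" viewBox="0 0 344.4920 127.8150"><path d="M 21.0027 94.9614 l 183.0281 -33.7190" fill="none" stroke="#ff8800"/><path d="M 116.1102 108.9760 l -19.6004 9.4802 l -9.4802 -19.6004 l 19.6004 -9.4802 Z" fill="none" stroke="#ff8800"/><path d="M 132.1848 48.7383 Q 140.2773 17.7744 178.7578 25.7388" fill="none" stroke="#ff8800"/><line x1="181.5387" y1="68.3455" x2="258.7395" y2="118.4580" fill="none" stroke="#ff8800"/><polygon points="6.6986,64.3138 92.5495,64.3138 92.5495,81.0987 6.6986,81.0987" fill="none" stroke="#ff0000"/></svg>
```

1 u = 1 mm; y_m = 127.8150 − y.

[1] `<path>` line segment, #ff8800→engrave S277 F3799: (21.0027,32.8536) → (204.0308,66.5726)

[2] `<path>` regular polygon, #ff8800→engrave S277 F3799: (116.1102,18.8390) → (96.5098,9.3588) → (87.0296,28.9592) → (106.6300,38.4394) → (116.1102,18.8390) (closed)

[3] `<path>` quadratic bezier, #ff8800→engrave S277 F3799: (132.1848,79.0767) → (138.1303,92.1256) → (147.8743,100.3085) → (161.4168,103.6254) → (178.7578,102.0762)

[4] `<line>` line segment, #ff8800→engrave S277 F3799: (181.5387,59.4695) → (258.7395,9.3570)

[5] `<polygon>` rectangle, #ff0000→score S658 F1722: (6.6986,63.5012) → (92.5495,63.5012) → (92.5495,46.7163) → (6.6986,46.7163) → (6.6986,63.5012) (closed)

(Gcodetools for Inkscape — laser output)
G21
G90
G0 X21.0027 Y32.8536
M3 S277
G01 X204.0308 Y66.5726 F3799
G0 X116.1102 Y18.8390
M3 S277
G01 X96.5098 Y9.3588 F3799
G01 X87.0296 Y28.9592
G01 X106.6300 Y38.4394
G01 X116.1102 Y18.8390
G0 X132.1848 Y79.0767
M3 S277
G01 X138.1303 Y92.1256 F3799
G01 X147.8743 Y100.3085
G01 X161.4168 Y103.6254
G01 X178.7578 Y102.0762
G0 X181.5387 Y59.4695
M3 S277
G01 X258.7395 Y9.3570 F3799
G0 X6.6986 Y63.5012
M3 S658
G01 X92.5495 Y63.5012 F1722
G01 X92.5495 Y46.7163
G01 X6.6986 Y46.7163
G01 X6.6986 Y63.5012
M5
G0 X0.0000 Y0.0000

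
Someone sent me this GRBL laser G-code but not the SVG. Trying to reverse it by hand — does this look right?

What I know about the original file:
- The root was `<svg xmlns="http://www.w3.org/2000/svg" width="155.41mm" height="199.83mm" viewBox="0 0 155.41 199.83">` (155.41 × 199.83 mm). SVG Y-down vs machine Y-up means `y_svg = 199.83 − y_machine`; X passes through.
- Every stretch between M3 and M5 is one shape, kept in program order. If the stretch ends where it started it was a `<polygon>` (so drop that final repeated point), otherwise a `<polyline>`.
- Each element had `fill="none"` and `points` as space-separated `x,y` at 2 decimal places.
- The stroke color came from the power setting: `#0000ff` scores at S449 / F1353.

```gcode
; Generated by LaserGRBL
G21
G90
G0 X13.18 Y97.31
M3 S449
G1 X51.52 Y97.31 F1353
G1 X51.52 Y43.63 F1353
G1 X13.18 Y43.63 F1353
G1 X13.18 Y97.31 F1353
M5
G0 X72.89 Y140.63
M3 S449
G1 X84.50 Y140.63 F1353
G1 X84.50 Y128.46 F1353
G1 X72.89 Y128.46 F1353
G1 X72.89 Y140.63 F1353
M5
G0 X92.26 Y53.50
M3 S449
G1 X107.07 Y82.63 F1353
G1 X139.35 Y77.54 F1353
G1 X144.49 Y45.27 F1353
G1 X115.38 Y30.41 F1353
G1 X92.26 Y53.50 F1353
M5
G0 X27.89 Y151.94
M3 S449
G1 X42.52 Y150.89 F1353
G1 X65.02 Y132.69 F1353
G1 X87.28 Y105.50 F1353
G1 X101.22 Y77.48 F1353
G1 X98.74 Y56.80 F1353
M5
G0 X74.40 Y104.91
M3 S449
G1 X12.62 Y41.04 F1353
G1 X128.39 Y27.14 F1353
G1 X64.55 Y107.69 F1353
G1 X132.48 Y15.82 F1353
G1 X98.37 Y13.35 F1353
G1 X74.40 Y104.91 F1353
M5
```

<svg xmlns="http://www.w3.org/2000/svg" width="155.41mm" height="199.83mm" viewBox="0 0 155.41 199.83">
  <polygon points="13.18,102.52 51.52,102.52 51.52,156.20 13.18,156.20" fill="none" stroke="#0000ff"/>
  <polygon points="72.89,59.20 84.50,59.20 84.50,71.37 72.89,71.37" fill="none" stroke="#0000ff"/>
  <polygon points="92.26,146.33 107.07,117.20 139.35,122.29 144.49,154.56 115.38,169.42" fill="none" stroke="#0000ff"/>
  <polyline points="27.89,47.89 42.52,48.94 65.02,67.14 87.28,94.33 101.22,122.35 98.74,143.03" fill="none" stroke="#0000ff"/>
  <polygon points="74.40,94.92 12.62,158.79 128.39,172.69 64.55,92.14 132.48,184.01 98.37,186.48" fill="none" stroke="#0000ff"/>
</svg>

Machine Y-up, SVG Y-down with viewBox height 199.83, so y_svg = 199.83 − y_machine; X carries over. Every run uses S449, so all elements get stroke `#0000ff` (score).

Run 1: The run returns to its start, so emit a `<polygon>` with points (Y-flipped): 13.18,102.52 51.52,102.52 51.52,156.20 13.18,156.20.

Run 2: The run returns to its start, so emit a `<polygon>` with points (Y-flipped): 72.89,59.20 84.50,59.20 84.50,71.37 72.89,71.37.

Run 3: The run returns to its start, so emit a `<polygon>` with points (Y-flipped): 92.26,146.33 107.07,117.20 139.35,122.29 144.49,154.56 115.38,169.42.

Run 4: The run is open, so emit a `<polyline>` with points (Y-flipped): 27.89,47.89 42.52,48.94 65.02,67.14 87.28,94.33 101.22,122.35 98.74,143.03.

Run 5: The run returns to its start, so emit a `<polygon>` with points (Y-flipped): 74.40,94.92 12.62,158.79 128.39,172.69 64.55,92.14 132.48,184.01 98.37,186.48.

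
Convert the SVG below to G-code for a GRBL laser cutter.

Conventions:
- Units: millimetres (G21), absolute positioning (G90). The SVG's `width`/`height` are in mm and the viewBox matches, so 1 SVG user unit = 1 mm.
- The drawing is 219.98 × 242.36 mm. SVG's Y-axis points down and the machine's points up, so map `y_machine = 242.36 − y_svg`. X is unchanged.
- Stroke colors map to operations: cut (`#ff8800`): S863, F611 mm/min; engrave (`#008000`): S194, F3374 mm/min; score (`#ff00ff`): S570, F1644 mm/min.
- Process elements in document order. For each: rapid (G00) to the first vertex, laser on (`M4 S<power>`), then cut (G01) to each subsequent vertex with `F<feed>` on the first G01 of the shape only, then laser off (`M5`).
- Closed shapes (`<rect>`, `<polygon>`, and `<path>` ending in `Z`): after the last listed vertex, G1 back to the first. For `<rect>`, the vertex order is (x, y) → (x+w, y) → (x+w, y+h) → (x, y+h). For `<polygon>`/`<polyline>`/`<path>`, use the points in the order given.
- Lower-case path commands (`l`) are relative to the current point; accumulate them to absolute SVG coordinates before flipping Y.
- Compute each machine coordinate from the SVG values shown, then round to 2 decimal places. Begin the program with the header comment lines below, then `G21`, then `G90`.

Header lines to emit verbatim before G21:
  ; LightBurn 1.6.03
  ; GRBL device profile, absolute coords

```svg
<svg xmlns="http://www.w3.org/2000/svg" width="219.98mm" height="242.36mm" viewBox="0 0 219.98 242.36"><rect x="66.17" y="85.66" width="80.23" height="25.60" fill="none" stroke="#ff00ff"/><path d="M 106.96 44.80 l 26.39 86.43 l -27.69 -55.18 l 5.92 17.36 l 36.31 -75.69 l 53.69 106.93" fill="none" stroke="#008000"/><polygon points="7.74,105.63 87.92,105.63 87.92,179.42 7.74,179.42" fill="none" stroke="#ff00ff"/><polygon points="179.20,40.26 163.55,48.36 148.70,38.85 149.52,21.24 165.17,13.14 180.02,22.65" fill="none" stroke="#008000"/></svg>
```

; LightBurn 1.6.03
; GRBL device profile, absolute coords
G21
G90
G00 X66.17 Y156.70
M4 S570
G01 X146.40 Y156.70 F1644
G01 X146.40 Y131.10
G01 X66.17 Y131.10
G01 X66.17 Y156.70
M5
G00 X106.96 Y197.56
M4 S194
G01 X133.35 Y111.13 F3374
G01 X105.66 Y166.31
G01 X111.58 Y148.95
G01 X147.89 Y224.64
G01 X201.58 Y117.71
M5
G00 X7.74 Y136.73
M4 S570
G01 X87.92 Y136.73 F1644
G01 X87.92 Y62.94
G01 X7.74 Y62.94
G01 X7.74 Y136.73
M5
G00 X179.20 Y202.10
M4 S194
G01 X163.55 Y194.00 F3374
G01 X148.70 Y203.51
G01 X149.52 Y221.12
G01 X165.17 Y229.22
G01 X180.02 Y219.71
G01 X179.20 Y202.10
M5

1 u = 1 mm; y_m = 242.36 − y.

[1] `<rect>` rectangle, #ff00ff→score S570 F1644: (66.17,156.70) → (146.40,156.70) → (146.40,131.10) → (66.17,131.10) → (66.17,156.70) (closed)

[2] `<path>` open polyline, #008000→engrave S194 F3374: (106.96,197.56) → (133.35,111.13) → (105.66,166.31) → (111.58,148.95) → (147.89,224.64) → (201.58,117.71)

[3] `<polygon>` rectangle, #ff00ff→score S570 F1644: (7.74,136.73) → (87.92,136.73) → (87.92,62.94) → (7.74,62.94) → (7.74,136.73) (closed)

[4] `<polygon>` regular polygon, #008000→engrave S194 F3374: (179.20,202.10) → (163.55,194.00) → (148.70,203.51) → (149.52,221.12) → (165.17,229.22) → (180.02,219.71) → (179.20,202.10) (closed)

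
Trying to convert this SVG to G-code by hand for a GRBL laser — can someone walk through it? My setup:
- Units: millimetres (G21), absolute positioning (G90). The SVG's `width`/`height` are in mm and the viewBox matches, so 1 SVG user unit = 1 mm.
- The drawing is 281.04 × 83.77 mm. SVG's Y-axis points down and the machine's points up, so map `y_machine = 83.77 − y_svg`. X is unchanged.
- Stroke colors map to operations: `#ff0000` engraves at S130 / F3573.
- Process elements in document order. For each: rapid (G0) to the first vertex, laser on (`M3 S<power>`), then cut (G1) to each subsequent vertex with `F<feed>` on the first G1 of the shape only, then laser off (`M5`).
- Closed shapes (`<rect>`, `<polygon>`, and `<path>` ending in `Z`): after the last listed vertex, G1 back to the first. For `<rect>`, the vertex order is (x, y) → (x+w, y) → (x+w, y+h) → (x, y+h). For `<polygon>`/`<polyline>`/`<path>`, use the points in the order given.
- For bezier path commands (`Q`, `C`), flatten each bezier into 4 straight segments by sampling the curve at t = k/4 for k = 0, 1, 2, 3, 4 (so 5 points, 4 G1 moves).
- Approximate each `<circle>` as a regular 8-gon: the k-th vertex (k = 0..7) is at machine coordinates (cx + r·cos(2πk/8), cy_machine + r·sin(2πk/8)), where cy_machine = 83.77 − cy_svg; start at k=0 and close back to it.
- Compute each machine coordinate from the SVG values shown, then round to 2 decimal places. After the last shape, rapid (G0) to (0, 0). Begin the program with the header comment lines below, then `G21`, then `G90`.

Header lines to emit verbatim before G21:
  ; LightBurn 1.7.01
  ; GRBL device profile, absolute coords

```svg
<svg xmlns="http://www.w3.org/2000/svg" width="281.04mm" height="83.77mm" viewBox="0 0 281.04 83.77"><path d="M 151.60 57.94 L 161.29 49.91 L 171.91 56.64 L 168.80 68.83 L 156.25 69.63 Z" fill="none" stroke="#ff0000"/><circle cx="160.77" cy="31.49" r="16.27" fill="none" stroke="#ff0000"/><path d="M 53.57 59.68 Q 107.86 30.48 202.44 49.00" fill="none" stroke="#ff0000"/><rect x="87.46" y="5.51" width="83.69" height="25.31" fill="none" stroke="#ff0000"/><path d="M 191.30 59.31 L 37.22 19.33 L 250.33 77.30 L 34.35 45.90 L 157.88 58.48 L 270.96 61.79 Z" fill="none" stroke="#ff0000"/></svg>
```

; LightBurn 1.7.01
; GRBL device profile, absolute coords
G21
G90
G0 X151.60 Y25.83
M3 S130
G1 X161.29 Y33.86 F3573
G1 X171.91 Y27.13
G1 X168.80 Y14.94
G1 X156.25 Y14.14
G1 X151.60 Y25.83
M5
G0 X177.04 Y52.28
M3 S130
G1 X172.27 Y63.78 F3573
G1 X160.77 Y68.55
G1 X149.27 Y63.78
G1 X144.50 Y52.28
G1 X149.27 Y40.78
G1 X160.77 Y36.01
G1 X172.27 Y40.78
G1 X177.04 Y52.28
M5
G0 X53.57 Y24.09
M3 S130
G1 X83.23 Y35.71 F3573
G1 X117.93 Y41.36
G1 X157.67 Y41.05
G1 X202.44 Y34.77
M5
G0 X87.46 Y78.26
M3 S130
G1 X171.15 Y78.26 F3573
G1 X171.15 Y52.95
G1 X87.46 Y52.95
G1 X87.46 Y78.26
M5
G0 X191.30 Y24.46
M3 S130
G1 X37.22 Y64.44 F3573
G1 X250.33 Y6.47
G1 X34.35 Y37.87
G1 X157.88 Y25.29
G1 X270.96 Y21.98
G1 X191.30 Y24.46
M5
G0 X0.00 Y0.00

1 u = 1 mm; y_m = 83.77 − y.

[1] `<path>` regular polygon, #ff0000→engrave S130 F3573: (151.60,25.83) → (161.29,33.86) → (171.91,27.13) → (168.80,14.94) → (156.25,14.14) → (151.60,25.83) (closed)

[2] `<circle>` circle, #ff0000→engrave S130 F3573: (177.04,52.28) → (172.27,63.78) → (160.77,68.55) → (149.27,63.78) → (144.50,52.28) → (149.27,40.78) → (160.77,36.01) → (172.27,40.78) → (177.04,52.28) (closed)

[3] `<path>` quadratic bezier, #ff0000→engrave S130 F3573: (53.57,24.09) → (83.23,35.71) → (117.93,41.36) → (157.67,41.05) → (202.44,34.77)

[4] `<rect>` rectangle, #ff0000→engrave S130 F3573: (87.46,78.26) → (171.15,78.26) → (171.15,52.95) → (87.46,52.95) → (87.46,78.26) (closed)

[5] `<path>` closed polygon, #ff0000→engrave S130 F3573: (191.30,24.46) → (37.22,64.44) → (250.33,6.47) → (34.35,37.87) → (157.88,25.29) → (270.96,21.98) → (191.30,24.46) (closed)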